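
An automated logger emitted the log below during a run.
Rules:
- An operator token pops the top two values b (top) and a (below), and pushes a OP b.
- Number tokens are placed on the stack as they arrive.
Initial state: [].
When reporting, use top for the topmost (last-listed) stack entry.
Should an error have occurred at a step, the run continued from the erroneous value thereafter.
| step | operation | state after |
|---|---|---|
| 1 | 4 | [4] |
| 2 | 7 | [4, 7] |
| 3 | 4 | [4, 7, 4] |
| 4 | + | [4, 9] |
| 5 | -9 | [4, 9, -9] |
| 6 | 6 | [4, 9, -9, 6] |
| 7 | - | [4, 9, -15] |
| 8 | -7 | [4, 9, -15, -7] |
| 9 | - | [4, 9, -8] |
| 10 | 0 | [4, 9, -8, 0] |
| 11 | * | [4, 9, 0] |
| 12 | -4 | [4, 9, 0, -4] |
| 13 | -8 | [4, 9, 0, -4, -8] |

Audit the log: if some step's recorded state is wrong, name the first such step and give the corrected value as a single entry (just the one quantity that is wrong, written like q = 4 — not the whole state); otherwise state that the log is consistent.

step 4, top = 11

Recomputing the run from the initial state:
step 1: [4]
step 2: [4, 7]
step 3: [4, 7, 4]
step 4: [4, 11]
step 5: [4, 11, -9]
step 6: [4, 11, -9, 6]
step 7: [4, 11, -15]
step 8: [4, 11, -15, -7]
step 9: [4, 11, -8]
step 10: [4, 11, -8, 0]
step 11: [4, 11, 0]
step 12: [4, 11, 0, -4]
step 13: [4, 11, 0, -4, -8]
The first disagreement with the log is at step 4, where the value should be top = 11.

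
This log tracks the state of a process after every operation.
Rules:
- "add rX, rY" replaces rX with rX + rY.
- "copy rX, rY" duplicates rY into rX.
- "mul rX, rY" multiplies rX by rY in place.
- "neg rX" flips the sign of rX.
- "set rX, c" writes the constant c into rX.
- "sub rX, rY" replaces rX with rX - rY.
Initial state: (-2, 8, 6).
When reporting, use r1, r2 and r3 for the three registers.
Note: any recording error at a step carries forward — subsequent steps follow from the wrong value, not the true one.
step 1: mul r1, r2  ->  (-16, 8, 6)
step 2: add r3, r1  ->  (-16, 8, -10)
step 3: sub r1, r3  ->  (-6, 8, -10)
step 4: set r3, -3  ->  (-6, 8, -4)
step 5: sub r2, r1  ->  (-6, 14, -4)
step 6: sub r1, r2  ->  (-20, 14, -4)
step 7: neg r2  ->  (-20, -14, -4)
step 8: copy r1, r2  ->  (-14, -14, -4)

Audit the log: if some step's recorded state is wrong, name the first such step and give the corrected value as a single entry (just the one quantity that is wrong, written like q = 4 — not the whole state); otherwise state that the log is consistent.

Recomputing the run from the initial state:
step 1: r1 = -16, r2 = 8, r3 = 6
step 2: r1 = -16, r2 = 8, r3 = -10
step 3: r1 = -6, r2 = 8, r3 = -10
step 4: r1 = -6, r2 = 8, r3 = -3
step 5: r1 = -6, r2 = 14, r3 = -3
step 6: r1 = -20, r2 = 14, r3 = -3
step 7: r1 = -20, r2 = -14, r3 = -3
step 8: r1 = -14, r2 = -14, r3 = -3
The first disagreement with the log is at step 4, where the value should be r3 = -3.

step 4, r3 = -3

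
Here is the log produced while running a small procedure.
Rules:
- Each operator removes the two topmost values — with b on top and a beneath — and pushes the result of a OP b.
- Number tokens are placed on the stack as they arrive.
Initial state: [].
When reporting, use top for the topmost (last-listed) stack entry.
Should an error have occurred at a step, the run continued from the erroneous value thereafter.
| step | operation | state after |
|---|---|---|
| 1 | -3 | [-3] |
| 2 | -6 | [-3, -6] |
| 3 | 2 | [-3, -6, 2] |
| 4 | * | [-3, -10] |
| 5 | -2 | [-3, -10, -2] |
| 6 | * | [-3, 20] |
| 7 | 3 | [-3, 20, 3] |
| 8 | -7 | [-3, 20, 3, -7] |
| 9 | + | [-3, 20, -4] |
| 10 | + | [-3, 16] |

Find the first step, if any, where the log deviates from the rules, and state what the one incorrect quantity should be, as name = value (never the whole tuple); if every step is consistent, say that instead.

step 4, top = -12

Recomputing the run from the initial state:
step 1: [-3]
step 2: [-3, -6]
step 3: [-3, -6, 2]
step 4: [-3, -12]
step 5: [-3, -12, -2]
step 6: [-3, 24]
step 7: [-3, 24, 3]
step 8: [-3, 24, 3, -7]
step 9: [-3, 24, -4]
step 10: [-3, 20]
The first disagreement with the log is at step 4, where the value should be top = -12.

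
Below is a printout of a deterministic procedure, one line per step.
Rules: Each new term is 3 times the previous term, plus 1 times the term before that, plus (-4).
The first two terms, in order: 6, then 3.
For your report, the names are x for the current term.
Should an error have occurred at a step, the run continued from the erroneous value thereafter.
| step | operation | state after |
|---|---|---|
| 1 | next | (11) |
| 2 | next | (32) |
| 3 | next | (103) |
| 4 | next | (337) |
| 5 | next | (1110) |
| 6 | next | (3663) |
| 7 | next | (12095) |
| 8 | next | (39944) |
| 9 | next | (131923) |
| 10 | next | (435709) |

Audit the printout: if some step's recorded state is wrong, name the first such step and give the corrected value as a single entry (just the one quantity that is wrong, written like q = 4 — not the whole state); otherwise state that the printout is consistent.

no error

Step 1: x = 3*(3) + (1)*(6) + (-4) = 11 — consistent with the printout.
Step 2: x = 3*(11) + (1)*(3) + (-4) = 32 — agrees with the printout.
Step 3: x = 3*(32) + (1)*(11) + (-4) = 103 — verified.
Step 4: x = 3*(103) + (1)*(32) + (-4) = 337 — verified.
Step 5: x = 3*(337) + (1)*(103) + (-4) = 1110 — confirmed correct.
Step 6: x = 3*(1110) + (1)*(337) + (-4) = 3663 — confirmed correct.
Step 7: x = 3*(3663) + (1)*(1110) + (-4) = 12095 — verified.
Step 8: x = 3*(12095) + (1)*(3663) + (-4) = 39944 — same as recorded.
Step 9: x = 3*(39944) + (1)*(12095) + (-4) = 131923 — in agreement.
Step 10: x = 3*(131923) + (1)*(39944) + (-4) = 435709 — same as recorded.
The recomputation confirms every line.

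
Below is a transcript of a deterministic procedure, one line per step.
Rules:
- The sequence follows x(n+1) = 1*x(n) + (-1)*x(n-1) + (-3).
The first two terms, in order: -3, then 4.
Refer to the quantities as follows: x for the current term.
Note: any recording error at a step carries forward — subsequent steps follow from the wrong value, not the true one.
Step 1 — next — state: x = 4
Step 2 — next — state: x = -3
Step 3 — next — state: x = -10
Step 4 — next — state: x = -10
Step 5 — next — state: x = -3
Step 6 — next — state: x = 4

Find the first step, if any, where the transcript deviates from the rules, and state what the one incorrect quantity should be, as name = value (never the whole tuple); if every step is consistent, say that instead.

no error

1. x = 1*(4) + (-1)*(-3) + (-3) = 4 (exactly as logged)
2. x = 1*(4) + (-1)*(4) + (-3) = -3 (matches)
3. x = 1*(-3) + (-1)*(4) + (-3) = -10 (checks out)
4. x = 1*(-10) + (-1)*(-3) + (-3) = -10 (confirmed correct)
5. x = 1*(-10) + (-1)*(-10) + (-3) = -3 (exactly as logged)
6. x = 1*(-3) + (-1)*(-10) + (-3) = 4 (consistent with the transcript)
The whole run recomputes cleanly — no discrepancies.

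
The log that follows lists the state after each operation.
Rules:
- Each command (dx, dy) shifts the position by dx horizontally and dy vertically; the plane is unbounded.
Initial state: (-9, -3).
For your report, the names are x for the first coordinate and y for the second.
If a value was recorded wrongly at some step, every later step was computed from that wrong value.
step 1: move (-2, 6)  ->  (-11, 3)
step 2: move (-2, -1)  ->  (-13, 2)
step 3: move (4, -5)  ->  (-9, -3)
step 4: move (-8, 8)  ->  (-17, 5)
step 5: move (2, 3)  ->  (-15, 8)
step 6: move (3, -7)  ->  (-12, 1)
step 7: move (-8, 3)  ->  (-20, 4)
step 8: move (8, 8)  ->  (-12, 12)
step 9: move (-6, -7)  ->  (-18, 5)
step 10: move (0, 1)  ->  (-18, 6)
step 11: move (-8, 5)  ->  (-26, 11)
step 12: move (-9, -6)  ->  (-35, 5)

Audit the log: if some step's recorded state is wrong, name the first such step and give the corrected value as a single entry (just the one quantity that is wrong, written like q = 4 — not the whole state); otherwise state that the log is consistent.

no error

1. x = -9 + (-2) = -11, y = -3 + (6) = 3 (checks out)
2. x = -11 + (-2) = -13, y = 3 + (-1) = 2 (matches)
3. x = -13 + (4) = -9, y = 2 + (-5) = -3 (matches)
4. x = -9 + (-8) = -17, y = -3 + (8) = 5 (matches)
5. x = -17 + (2) = -15, y = 5 + (3) = 8 (checks out)
6. x = -15 + (3) = -12, y = 8 + (-7) = 1 (confirmed correct)
7. x = -12 + (-8) = -20, y = 1 + (3) = 4 (checks out)
8. x = -20 + (8) = -12, y = 4 + (8) = 12 (agrees with the log)
9. x = -12 + (-6) = -18, y = 12 + (-7) = 5 (same as recorded)
10. x = -18 + (0) = -18, y = 5 + (1) = 6 (matches)
11. x = -18 + (-8) = -26, y = 6 + (5) = 11 (verified)
12. x = -26 + (-9) = -35, y = 11 + (-6) = 5 (verified)
The whole run recomputes cleanly — no discrepancies.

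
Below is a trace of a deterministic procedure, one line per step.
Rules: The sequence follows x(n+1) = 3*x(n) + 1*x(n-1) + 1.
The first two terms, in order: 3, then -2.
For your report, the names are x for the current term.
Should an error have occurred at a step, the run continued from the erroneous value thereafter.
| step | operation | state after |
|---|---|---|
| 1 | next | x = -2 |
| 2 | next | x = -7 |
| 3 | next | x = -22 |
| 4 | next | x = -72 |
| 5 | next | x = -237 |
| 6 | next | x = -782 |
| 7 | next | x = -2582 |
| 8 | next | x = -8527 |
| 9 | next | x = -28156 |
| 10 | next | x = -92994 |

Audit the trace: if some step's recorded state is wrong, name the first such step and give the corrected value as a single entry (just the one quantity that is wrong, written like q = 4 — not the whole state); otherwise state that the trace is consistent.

step 9, x = -28162

step 1: x = 3*(-2) + (1)*(3) + (1) = -2 -> verified
step 2: x = 3*(-2) + (1)*(-2) + (1) = -7 -> exactly as logged
step 3: x = 3*(-7) + (1)*(-2) + (1) = -22 -> confirmed correct
step 4: x = 3*(-22) + (1)*(-7) + (1) = -72 -> same as recorded
step 5: x = 3*(-72) + (1)*(-22) + (1) = -237 -> no discrepancy
step 6: x = 3*(-237) + (1)*(-72) + (1) = -782 -> exactly as logged
step 7: x = 3*(-782) + (1)*(-237) + (1) = -2582 -> no discrepancy
step 8: x = 3*(-2582) + (1)*(-782) + (1) = -8527 -> no discrepancy
step 9: x = 3*(-8527) + (1)*(-2582) + (1) = -28162 -> the trace disagrees here
First deviation found at step 9; the corrected entry is x = -28162.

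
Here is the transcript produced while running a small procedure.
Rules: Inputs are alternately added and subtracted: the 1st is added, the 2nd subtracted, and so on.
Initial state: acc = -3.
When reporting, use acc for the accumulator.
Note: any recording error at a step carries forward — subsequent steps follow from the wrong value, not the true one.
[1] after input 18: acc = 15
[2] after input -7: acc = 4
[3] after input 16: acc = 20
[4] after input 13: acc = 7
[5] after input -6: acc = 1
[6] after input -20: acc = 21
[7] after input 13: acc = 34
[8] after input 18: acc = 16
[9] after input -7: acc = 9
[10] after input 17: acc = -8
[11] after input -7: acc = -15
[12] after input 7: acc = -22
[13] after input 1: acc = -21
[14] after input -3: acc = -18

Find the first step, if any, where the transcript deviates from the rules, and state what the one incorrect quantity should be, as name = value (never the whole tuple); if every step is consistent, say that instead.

Step 1: acc = -3 + 18 = 15 — agrees with the transcript.
Step 2: acc = 15 - -7 = 22 — not what was recorded.
First incorrect step: 2; the correct value is acc = 22.

step 2, acc = 22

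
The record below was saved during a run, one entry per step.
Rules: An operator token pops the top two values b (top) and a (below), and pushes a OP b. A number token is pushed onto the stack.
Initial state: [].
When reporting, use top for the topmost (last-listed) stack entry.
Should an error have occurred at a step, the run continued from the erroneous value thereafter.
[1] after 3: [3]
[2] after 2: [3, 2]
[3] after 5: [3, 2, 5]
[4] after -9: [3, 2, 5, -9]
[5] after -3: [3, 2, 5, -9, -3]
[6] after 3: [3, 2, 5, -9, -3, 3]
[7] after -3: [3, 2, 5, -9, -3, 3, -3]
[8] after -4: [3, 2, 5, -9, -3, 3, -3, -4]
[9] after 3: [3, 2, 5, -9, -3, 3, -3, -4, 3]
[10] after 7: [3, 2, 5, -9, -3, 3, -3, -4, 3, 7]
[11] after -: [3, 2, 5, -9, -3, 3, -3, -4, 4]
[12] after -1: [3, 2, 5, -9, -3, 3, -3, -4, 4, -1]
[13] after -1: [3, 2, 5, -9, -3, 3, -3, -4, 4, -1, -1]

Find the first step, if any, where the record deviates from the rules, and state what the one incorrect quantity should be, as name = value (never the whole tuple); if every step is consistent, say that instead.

Step 1: push 3: top = 3 — same as recorded.
Step 2: push 2: top = 2 — no discrepancy.
Step 3: push 5: top = 5 — exactly as logged.
Step 4: push -9: top = -9 — verified.
Step 5: push -3: top = -3 — in agreement.
Step 6: push 3: top = 3 — in agreement.
Step 7: push -3: top = -3 — verified.
Step 8: push -4: top = -4 — exactly as logged.
Step 9: push 3: top = 3 — agrees with the record.
Step 10: push 7: top = 7 — confirmed correct.
Step 11: 3 - 7 = -4 — not what was recorded.
The audit stops at step 11: the recorded entry is wrong and should be top = -4.

step 11, top = -4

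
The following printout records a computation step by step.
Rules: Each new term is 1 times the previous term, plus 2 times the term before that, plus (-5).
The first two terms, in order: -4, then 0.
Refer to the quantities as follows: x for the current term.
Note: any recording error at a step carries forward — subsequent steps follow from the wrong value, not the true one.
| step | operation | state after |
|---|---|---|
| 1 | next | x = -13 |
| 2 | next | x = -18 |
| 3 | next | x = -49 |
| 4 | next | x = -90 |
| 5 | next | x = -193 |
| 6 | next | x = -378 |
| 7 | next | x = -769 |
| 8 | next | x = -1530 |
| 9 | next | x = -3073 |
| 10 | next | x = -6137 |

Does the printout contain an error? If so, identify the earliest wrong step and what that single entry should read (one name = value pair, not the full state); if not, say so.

step 10, x = -6138

Recomputing the run from the initial state:
step 1: x = -13
step 2: x = -18
step 3: x = -49
step 4: x = -90
step 5: x = -193
step 6: x = -378
step 7: x = -769
step 8: x = -1530
step 9: x = -3073
step 10: x = -6138
The first disagreement with the printout is at step 10, where the value should be x = -6138.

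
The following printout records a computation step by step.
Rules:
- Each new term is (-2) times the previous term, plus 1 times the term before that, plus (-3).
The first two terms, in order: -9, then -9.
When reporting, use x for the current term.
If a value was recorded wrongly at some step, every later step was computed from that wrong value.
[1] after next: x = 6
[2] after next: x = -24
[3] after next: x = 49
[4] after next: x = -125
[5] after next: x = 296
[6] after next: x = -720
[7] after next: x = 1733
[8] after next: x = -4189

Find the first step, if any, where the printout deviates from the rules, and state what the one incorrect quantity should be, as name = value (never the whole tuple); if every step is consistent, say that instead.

Step 1: x = -2*(-9) + (1)*(-9) + (-3) = 6 — in agreement.
Step 2: x = -2*(6) + (1)*(-9) + (-3) = -24 — agrees with the printout.
Step 3: x = -2*(-24) + (1)*(6) + (-3) = 51 — the printout has a different value.
Step 3 is the first one off; corrected, x = 51.

step 3, x = 51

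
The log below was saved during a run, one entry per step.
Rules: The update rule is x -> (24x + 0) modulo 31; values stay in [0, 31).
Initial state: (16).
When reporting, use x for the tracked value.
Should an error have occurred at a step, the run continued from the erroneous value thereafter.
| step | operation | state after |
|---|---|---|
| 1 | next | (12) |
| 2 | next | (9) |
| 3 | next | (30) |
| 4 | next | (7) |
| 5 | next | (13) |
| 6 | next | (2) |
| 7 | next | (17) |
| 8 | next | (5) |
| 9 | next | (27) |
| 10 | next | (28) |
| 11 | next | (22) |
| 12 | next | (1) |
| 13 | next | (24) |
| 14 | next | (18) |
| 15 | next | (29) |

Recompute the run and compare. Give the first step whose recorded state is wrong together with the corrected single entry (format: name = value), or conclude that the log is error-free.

Recomputing the run from the initial state:
step 1: x = 12
step 2: x = 9
step 3: x = 30
step 4: x = 7
step 5: x = 13
step 6: x = 2
step 7: x = 17
step 8: x = 5
step 9: x = 27
step 10: x = 28
step 11: x = 21
step 12: x = 8
step 13: x = 6
step 14: x = 20
step 15: x = 15
The first disagreement with the log is at step 11, where the value should be x = 21.

step 11, x = 21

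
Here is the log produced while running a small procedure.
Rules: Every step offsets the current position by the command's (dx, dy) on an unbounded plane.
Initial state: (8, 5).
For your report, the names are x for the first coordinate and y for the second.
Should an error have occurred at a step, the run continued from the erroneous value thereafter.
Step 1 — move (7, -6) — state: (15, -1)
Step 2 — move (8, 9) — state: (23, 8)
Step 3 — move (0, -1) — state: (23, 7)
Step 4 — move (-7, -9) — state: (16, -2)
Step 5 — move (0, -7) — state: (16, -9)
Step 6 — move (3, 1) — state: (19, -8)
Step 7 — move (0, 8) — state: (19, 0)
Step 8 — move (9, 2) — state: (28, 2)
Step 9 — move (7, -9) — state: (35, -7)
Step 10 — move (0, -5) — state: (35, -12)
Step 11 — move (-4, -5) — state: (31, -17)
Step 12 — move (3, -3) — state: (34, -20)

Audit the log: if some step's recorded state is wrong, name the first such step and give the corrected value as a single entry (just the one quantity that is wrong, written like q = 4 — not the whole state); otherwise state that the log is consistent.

no error

1. x = 8 + (7) = 15, y = 5 + (-6) = -1 (matches)
2. x = 15 + (8) = 23, y = -1 + (9) = 8 (matches)
3. x = 23 + (0) = 23, y = 8 + (-1) = 7 (exactly as logged)
4. x = 23 + (-7) = 16, y = 7 + (-9) = -2 (checks out)
5. x = 16 + (0) = 16, y = -2 + (-7) = -9 (exactly as logged)
6. x = 16 + (3) = 19, y = -9 + (1) = -8 (in agreement)
7. x = 19 + (0) = 19, y = -8 + (8) = 0 (in agreement)
8. x = 19 + (9) = 28, y = 0 + (2) = 2 (verified)
9. x = 28 + (7) = 35, y = 2 + (-9) = -7 (checks out)
10. x = 35 + (0) = 35, y = -7 + (-5) = -12 (confirmed correct)
11. x = 35 + (-4) = 31, y = -12 + (-5) = -17 (in agreement)
12. x = 31 + (3) = 34, y = -17 + (-3) = -20 (agrees with the log)
The whole run recomputes cleanly — no discrepancies.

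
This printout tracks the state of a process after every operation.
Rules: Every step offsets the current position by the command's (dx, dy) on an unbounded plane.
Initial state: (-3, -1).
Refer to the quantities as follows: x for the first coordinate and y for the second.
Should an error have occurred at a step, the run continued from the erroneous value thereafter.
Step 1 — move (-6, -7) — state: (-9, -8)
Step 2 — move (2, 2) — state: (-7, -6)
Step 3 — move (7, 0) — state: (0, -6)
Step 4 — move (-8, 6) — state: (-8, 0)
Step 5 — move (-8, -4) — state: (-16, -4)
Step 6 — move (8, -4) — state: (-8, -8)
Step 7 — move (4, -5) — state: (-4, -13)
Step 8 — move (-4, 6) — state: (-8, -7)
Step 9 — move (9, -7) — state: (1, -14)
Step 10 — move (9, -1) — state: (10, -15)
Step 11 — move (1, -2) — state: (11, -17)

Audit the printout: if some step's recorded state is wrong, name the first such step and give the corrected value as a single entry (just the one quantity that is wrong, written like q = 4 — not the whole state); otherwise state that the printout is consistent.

step 1: x = -3 + (-6) = -9, y = -1 + (-7) = -8 -> in agreement
step 2: x = -9 + (2) = -7, y = -8 + (2) = -6 -> verified
step 3: x = -7 + (7) = 0, y = -6 + (0) = -6 -> checks out
step 4: x = 0 + (-8) = -8, y = -6 + (6) = 0 -> checks out
step 5: x = -8 + (-8) = -16, y = 0 + (-4) = -4 -> in agreement
step 6: x = -16 + (8) = -8, y = -4 + (-4) = -8 -> in agreement
step 7: x = -8 + (4) = -4, y = -8 + (-5) = -13 -> agrees with the printout
step 8: x = -4 + (-4) = -8, y = -13 + (6) = -7 -> consistent with the printout
step 9: x = -8 + (9) = 1, y = -7 + (-7) = -14 -> exactly as logged
step 10: x = 1 + (9) = 10, y = -14 + (-1) = -15 -> agrees with the printout
step 11: x = 10 + (1) = 11, y = -15 + (-2) = -17 -> agrees with the printout
The whole run recomputes cleanly — no discrepancies.

no error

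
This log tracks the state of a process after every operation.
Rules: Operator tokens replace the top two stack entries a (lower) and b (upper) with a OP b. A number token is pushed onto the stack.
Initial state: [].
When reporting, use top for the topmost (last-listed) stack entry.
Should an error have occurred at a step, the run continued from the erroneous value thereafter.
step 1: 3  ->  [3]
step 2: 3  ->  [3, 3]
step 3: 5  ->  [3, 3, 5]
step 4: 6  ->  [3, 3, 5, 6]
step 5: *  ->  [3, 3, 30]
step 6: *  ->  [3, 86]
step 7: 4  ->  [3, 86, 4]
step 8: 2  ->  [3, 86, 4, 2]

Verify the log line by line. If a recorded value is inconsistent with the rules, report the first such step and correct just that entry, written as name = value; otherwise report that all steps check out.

Recomputing the run from the initial state:
step 1: [3]
step 2: [3, 3]
step 3: [3, 3, 5]
step 4: [3, 3, 5, 6]
step 5: [3, 3, 30]
step 6: [3, 90]
step 7: [3, 90, 4]
step 8: [3, 90, 4, 2]
The first disagreement with the log is at step 6, where the value should be top = 90.

step 6, top = 90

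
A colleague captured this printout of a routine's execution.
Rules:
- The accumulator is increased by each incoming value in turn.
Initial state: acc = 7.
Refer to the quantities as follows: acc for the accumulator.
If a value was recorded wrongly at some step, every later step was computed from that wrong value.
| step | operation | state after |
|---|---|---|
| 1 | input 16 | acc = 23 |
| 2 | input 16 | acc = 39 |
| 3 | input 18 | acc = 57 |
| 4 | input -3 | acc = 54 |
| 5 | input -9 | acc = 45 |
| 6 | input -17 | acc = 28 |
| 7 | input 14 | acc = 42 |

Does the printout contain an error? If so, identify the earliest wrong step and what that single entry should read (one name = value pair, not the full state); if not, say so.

no error

step 1: acc = 7 + 16 = 23 -> confirmed correct
step 2: acc = 23 + 16 = 39 -> confirmed correct
step 3: acc = 39 + 18 = 57 -> checks out
step 4: acc = 57 + -3 = 54 -> confirmed correct
step 5: acc = 54 + -9 = 45 -> matches
step 6: acc = 45 + -17 = 28 -> no discrepancy
step 7: acc = 28 + 14 = 42 -> same as recorded
Nothing is out of place; the run is error-free.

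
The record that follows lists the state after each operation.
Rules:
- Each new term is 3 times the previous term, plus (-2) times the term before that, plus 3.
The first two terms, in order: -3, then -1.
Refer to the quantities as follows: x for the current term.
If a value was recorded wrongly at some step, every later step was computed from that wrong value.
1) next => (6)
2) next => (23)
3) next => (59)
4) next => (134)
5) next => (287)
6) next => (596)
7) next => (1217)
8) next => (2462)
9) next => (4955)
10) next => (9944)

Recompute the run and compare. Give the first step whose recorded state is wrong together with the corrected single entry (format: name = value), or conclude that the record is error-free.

step 3, x = 60

Recomputing the run from the initial state:
step 1: x = 6
step 2: x = 23
step 3: x = 60
step 4: x = 137
step 5: x = 294
step 6: x = 611
step 7: x = 1248
step 8: x = 2525
step 9: x = 5082
step 10: x = 10199
The first disagreement with the record is at step 3, where the value should be x = 60.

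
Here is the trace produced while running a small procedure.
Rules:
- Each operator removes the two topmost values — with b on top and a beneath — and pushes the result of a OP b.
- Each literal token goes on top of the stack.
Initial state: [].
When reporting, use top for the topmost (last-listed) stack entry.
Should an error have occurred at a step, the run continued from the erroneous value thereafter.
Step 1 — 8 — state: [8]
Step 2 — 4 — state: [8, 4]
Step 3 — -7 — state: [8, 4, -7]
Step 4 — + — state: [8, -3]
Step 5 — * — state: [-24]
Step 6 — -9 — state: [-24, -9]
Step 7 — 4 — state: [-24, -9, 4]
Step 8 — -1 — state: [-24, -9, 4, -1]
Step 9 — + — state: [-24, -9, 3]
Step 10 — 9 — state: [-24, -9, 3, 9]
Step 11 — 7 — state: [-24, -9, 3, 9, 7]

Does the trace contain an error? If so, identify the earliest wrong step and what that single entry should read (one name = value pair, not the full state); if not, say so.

Step 1: push 8: top = 8 — consistent with the trace.
Step 2: push 4: top = 4 — checks out.
Step 3: push -7: top = -7 — exactly as logged.
Step 4: 4 + -7 = -3 — in agreement.
Step 5: 8 * -3 = -24 — agrees with the trace.
Step 6: push -9: top = -9 — checks out.
Step 7: push 4: top = 4 — checks out.
Step 8: push -1: top = -1 — matches.
Step 9: 4 + -1 = 3 — matches.
Step 10: push 9: top = 9 — agrees with the trace.
Step 11: push 7: top = 7 — in agreement.
All steps check out; nothing to correct.

no error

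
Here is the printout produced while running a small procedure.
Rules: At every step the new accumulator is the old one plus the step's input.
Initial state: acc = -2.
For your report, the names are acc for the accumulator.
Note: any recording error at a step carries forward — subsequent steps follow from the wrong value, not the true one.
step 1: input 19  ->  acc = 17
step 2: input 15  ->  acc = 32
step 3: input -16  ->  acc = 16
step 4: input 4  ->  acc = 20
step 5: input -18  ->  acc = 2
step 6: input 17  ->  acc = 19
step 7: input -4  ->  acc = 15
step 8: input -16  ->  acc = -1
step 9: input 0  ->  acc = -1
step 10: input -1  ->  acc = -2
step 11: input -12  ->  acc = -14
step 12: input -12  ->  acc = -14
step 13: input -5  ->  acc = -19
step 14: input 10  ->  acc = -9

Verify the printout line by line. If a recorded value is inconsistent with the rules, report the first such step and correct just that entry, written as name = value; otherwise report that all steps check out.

1. acc = -2 + 19 = 17 (same as recorded)
2. acc = 17 + 15 = 32 (no discrepancy)
3. acc = 32 + -16 = 16 (matches)
4. acc = 16 + 4 = 20 (exactly as logged)
5. acc = 20 + -18 = 2 (no discrepancy)
6. acc = 2 + 17 = 19 (in agreement)
7. acc = 19 + -4 = 15 (matches)
8. acc = 15 + -16 = -1 (in agreement)
9. acc = -1 + 0 = -1 (checks out)
10. acc = -1 + -1 = -2 (same as recorded)
11. acc = -2 + -12 = -14 (confirmed correct)
12. acc = -14 + -12 = -26 (the entry is off here)
The earliest wrong entry is at step 12: it should read acc = -26.

step 12, acc = -26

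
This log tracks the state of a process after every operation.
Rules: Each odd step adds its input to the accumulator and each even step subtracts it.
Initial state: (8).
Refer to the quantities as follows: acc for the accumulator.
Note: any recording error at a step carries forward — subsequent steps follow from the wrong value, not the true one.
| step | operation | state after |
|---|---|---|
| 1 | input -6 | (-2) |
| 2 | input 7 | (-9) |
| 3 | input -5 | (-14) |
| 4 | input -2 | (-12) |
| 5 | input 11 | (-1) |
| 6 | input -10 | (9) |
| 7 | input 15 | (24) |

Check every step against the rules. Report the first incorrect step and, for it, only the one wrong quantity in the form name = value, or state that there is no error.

step 1, acc = 2

step 1: acc = 8 + -6 = 2 -> the recorded entry deviates here
That makes step 1 the first incorrect line — acc = 2 is what it should show.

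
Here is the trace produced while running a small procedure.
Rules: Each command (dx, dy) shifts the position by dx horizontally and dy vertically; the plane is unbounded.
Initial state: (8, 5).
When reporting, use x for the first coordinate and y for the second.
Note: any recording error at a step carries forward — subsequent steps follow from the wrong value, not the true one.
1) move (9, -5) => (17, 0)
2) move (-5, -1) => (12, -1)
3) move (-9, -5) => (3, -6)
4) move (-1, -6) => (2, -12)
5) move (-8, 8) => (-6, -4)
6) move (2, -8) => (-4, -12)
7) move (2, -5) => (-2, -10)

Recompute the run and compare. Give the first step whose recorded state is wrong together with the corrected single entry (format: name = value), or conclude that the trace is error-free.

Step 1: x = 8 + (9) = 17, y = 5 + (-5) = 0 — matches.
Step 2: x = 17 + (-5) = 12, y = 0 + (-1) = -1 — same as recorded.
Step 3: x = 12 + (-9) = 3, y = -1 + (-5) = -6 — verified.
Step 4: x = 3 + (-1) = 2, y = -6 + (-6) = -12 — verified.
Step 5: x = 2 + (-8) = -6, y = -12 + (8) = -4 — matches.
Step 6: x = -6 + (2) = -4, y = -4 + (-8) = -12 — agrees with the trace.
Step 7: x = -4 + (2) = -2, y = -12 + (-5) = -17 — first mismatch against the trace.
Step 7 is the first one off; corrected, y = -17.

step 7, y = -17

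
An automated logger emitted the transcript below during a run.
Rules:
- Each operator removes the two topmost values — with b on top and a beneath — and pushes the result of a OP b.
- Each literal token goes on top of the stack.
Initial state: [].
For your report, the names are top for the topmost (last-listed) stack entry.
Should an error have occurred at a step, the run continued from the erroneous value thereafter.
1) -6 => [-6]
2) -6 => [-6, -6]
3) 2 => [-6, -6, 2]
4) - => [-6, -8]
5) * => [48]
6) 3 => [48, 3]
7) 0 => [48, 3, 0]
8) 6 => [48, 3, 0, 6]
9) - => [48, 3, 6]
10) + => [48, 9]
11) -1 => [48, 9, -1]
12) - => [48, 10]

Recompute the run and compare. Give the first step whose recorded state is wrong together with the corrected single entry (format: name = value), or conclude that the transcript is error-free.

step 9, top = -6

step 1: push -6: top = -6 -> in agreement
step 2: push -6: top = -6 -> same as recorded
step 3: push 2: top = 2 -> exactly as logged
step 4: -6 - 2 = -8 -> agrees with the transcript
step 5: -6 * -8 = 48 -> matches
step 6: push 3: top = 3 -> same as recorded
step 7: push 0: top = 0 -> confirmed correct
step 8: push 6: top = 6 -> no discrepancy
step 9: 0 - 6 = -6 -> first mismatch against the transcript
The audit stops at step 9: the recorded entry is wrong and should be top = -6.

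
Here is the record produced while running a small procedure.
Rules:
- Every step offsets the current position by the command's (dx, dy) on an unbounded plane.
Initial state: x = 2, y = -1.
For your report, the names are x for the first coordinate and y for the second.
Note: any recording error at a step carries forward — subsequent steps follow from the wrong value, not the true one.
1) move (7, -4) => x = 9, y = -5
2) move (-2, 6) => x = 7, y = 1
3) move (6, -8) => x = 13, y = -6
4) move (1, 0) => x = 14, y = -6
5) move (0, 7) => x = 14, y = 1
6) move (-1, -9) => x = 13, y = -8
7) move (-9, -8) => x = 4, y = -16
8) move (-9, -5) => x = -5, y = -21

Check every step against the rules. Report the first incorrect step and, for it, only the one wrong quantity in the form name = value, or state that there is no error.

step 3, y = -7

step 1: x = 2 + (7) = 9, y = -1 + (-4) = -5 -> no discrepancy
step 2: x = 9 + (-2) = 7, y = -5 + (6) = 1 -> checks out
step 3: x = 7 + (6) = 13, y = 1 + (-8) = -7 -> the recorded entry deviates here
The earliest wrong entry is at step 3: it should read y = -7.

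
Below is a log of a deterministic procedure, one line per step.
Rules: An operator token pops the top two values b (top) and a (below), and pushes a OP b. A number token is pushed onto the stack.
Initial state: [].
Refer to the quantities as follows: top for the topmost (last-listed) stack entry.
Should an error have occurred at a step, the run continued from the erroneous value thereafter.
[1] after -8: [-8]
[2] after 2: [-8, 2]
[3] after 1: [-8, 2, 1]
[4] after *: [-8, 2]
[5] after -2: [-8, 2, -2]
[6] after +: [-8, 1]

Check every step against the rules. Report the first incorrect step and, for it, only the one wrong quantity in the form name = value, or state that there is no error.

Recomputing the run from the initial state:
step 1: [-8]
step 2: [-8, 2]
step 3: [-8, 2, 1]
step 4: [-8, 2]
step 5: [-8, 2, -2]
step 6: [-8, 0]
The first disagreement with the log is at step 6, where the value should be top = 0.

step 6, top = 0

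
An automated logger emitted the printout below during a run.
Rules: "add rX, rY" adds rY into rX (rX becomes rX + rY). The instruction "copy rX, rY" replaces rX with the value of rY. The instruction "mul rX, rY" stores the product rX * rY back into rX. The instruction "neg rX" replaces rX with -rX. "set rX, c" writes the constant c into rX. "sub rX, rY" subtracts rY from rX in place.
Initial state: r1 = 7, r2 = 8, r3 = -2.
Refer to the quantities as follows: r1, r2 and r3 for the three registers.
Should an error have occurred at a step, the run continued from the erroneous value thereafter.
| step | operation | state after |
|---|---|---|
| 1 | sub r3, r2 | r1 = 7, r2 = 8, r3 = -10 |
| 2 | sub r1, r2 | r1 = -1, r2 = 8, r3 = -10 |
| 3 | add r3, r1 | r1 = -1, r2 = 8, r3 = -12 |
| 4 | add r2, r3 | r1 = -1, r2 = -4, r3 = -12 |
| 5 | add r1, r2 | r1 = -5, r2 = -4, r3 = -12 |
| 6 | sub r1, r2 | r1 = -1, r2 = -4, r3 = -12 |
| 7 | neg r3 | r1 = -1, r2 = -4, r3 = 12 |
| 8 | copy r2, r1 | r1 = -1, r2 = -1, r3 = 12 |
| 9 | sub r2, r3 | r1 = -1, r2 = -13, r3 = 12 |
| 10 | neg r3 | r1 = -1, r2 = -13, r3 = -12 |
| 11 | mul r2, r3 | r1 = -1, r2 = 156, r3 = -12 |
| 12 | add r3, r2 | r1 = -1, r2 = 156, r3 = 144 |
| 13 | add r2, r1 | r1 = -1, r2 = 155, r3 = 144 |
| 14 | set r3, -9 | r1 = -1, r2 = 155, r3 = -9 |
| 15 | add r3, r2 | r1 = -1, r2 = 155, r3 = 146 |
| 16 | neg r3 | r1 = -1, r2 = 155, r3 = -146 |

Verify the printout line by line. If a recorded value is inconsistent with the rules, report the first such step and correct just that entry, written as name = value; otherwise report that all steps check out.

step 3, r3 = -11

Recomputing the run from the initial state:
step 1: r1 = 7, r2 = 8, r3 = -10
step 2: r1 = -1, r2 = 8, r3 = -10
step 3: r1 = -1, r2 = 8, r3 = -11
step 4: r1 = -1, r2 = -3, r3 = -11
step 5: r1 = -4, r2 = -3, r3 = -11
step 6: r1 = -1, r2 = -3, r3 = -11
step 7: r1 = -1, r2 = -3, r3 = 11
step 8: r1 = -1, r2 = -1, r3 = 11
step 9: r1 = -1, r2 = -12, r3 = 11
step 10: r1 = -1, r2 = -12, r3 = -11
step 11: r1 = -1, r2 = 132, r3 = -11
step 12: r1 = -1, r2 = 132, r3 = 121
step 13: r1 = -1, r2 = 131, r3 = 121
step 14: r1 = -1, r2 = 131, r3 = -9
step 15: r1 = -1, r2 = 131, r3 = 122
step 16: r1 = -1, r2 = 131, r3 = -122
The first disagreement with the printout is at step 3, where the value should be r3 = -11.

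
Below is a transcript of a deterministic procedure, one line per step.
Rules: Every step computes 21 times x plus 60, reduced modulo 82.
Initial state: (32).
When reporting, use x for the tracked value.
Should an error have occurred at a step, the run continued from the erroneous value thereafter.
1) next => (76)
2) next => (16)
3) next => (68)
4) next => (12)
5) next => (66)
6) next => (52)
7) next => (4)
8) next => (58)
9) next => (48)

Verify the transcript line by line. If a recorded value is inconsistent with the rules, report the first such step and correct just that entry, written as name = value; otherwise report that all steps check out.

1. x = (21*32 + 60) mod 82 = 76 (checks out)
2. x = (21*76 + 60) mod 82 = 16 (checks out)
3. x = (21*16 + 60) mod 82 = 68 (no discrepancy)
4. x = (21*68 + 60) mod 82 = 12 (confirmed correct)
5. x = (21*12 + 60) mod 82 = 66 (agrees with the transcript)
6. x = (21*66 + 60) mod 82 = 52 (in agreement)
7. x = (21*52 + 60) mod 82 = 4 (no discrepancy)
8. x = (21*4 + 60) mod 82 = 62 (the transcript has a different value)
Conclusion: step 8 carries the first error; the entry should be x = 62.

step 8, x = 62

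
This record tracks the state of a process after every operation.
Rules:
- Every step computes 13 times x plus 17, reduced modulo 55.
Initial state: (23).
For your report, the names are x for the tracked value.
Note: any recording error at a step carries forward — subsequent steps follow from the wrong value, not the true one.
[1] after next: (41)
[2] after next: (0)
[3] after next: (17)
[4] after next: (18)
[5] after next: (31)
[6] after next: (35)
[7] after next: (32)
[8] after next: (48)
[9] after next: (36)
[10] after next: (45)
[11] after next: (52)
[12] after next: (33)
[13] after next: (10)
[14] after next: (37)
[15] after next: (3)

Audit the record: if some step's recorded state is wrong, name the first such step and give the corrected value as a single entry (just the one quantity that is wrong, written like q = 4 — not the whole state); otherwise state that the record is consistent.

Recomputing the run from the initial state:
step 1: x = 41
step 2: x = 0
step 3: x = 17
step 4: x = 18
step 5: x = 31
step 6: x = 35
step 7: x = 32
step 8: x = 48
step 9: x = 36
step 10: x = 45
step 11: x = 52
step 12: x = 33
step 13: x = 6
step 14: x = 40
step 15: x = 42
The first disagreement with the record is at step 13, where the value should be x = 6.

step 13, x = 6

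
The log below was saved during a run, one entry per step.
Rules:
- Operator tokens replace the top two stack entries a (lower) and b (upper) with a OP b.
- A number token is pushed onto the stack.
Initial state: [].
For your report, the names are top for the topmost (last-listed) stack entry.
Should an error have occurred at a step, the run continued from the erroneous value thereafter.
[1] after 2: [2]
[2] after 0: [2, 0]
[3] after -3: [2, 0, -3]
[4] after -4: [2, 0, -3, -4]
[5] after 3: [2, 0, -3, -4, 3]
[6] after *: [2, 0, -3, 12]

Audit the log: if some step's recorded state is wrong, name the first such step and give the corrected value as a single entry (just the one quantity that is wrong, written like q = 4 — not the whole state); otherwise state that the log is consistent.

Recomputing the run from the initial state:
step 1: [2]
step 2: [2, 0]
step 3: [2, 0, -3]
step 4: [2, 0, -3, -4]
step 5: [2, 0, -3, -4, 3]
step 6: [2, 0, -3, -12]
The first disagreement with the log is at step 6, where the value should be top = -12.

step 6, top = -12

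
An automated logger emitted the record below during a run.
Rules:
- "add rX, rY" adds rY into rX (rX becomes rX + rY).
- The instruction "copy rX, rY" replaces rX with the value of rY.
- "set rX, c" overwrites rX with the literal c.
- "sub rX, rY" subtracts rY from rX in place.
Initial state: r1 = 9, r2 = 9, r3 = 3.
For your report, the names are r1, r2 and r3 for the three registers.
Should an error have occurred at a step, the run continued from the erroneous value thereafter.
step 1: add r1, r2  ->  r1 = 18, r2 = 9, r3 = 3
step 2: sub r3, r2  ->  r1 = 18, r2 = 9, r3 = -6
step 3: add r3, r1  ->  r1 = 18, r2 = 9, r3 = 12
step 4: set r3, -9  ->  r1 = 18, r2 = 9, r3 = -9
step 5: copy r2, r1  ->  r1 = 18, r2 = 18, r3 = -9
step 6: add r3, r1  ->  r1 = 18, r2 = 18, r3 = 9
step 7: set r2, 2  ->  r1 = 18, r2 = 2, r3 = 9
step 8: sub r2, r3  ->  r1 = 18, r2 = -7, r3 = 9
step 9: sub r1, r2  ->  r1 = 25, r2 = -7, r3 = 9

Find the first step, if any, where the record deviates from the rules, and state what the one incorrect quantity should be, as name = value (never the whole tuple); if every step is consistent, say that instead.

step 1: r1 = 9 + 9 = 18 -> agrees with the record
step 2: r3 = 3 - 9 = -6 -> confirmed correct
step 3: r3 = -6 + 18 = 12 -> no discrepancy
step 4: r3 = -9 -> same as recorded
step 5: r2 = 18 -> same as recorded
step 6: r3 = -9 + 18 = 9 -> same as recorded
step 7: r2 = 2 -> consistent with the record
step 8: r2 = 2 - 9 = -7 -> same as recorded
step 9: r1 = 18 - -7 = 25 -> confirmed correct
All entries verified; no error found.

no error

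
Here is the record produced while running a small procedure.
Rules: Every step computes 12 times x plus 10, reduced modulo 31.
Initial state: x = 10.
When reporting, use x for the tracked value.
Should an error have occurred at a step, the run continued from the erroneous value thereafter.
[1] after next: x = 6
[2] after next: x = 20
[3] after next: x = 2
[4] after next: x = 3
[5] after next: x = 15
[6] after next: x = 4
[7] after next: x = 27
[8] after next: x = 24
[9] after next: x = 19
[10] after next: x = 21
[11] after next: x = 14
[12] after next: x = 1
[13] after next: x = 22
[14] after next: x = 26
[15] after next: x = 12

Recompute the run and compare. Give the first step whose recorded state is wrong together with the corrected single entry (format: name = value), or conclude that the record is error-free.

step 12, x = 23

Recomputing the run from the initial state:
step 1: x = 6
step 2: x = 20
step 3: x = 2
step 4: x = 3
step 5: x = 15
step 6: x = 4
step 7: x = 27
step 8: x = 24
step 9: x = 19
step 10: x = 21
step 11: x = 14
step 12: x = 23
step 13: x = 7
step 14: x = 1
step 15: x = 22
The first disagreement with the record is at step 12, where the value should be x = 23.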